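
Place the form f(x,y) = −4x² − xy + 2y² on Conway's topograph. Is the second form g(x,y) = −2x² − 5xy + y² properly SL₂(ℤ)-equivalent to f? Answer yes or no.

D₁ = 33, D₂ = 33
river cycle of f (length 4): (2, 5, -1), (-1, 5, 2), (2, 3, -3), (-3, 3, 2)
river cycle of g (length 4): (1, 5, -2), (-2, 3, 3), (3, 3, -2), (-2, 5, 1)
cycles differ ⇒ inequivalent

no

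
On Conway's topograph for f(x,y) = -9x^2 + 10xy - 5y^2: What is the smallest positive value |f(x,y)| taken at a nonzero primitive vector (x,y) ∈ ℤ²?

translate: b→8 (≡-10 mod 18), so (9,-10,5)→(9,8,4)
flip: (9,8,4)→(4,-8,9)
translate: b→0 (≡-8 mod 8), so (4,-8,9)→(4,0,5)
reduced (well bottom): (4,0,5) with a≤c, −a<b≤a
well minimum |f| = |-4| = 4 (negative-definite)

4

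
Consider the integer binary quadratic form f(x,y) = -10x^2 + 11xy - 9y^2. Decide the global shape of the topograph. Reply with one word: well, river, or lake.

D = b²−4ac = 11² − 4·(-10)·(-9) = -239
D < 0 ⇒ definite ⇒ every region one sign ⇒ single well

well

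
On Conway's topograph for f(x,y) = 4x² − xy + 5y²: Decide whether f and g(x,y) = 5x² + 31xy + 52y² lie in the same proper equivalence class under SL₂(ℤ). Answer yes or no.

D₁ = -79, D₂ = -79
f: reduced (well bottom): (4,-1,5) with a≤c, −a<b≤a
g: translate: b→1 (≡31 mod 10), so (5,31,52)→(5,1,4)
g: flip: (5,1,4)→(4,-1,5)
g: reduced (well bottom): (4,-1,5) with a≤c, −a<b≤a
reduced forms (4, -1, 5) vs (4, -1, 5) ⇒ equivalent

yes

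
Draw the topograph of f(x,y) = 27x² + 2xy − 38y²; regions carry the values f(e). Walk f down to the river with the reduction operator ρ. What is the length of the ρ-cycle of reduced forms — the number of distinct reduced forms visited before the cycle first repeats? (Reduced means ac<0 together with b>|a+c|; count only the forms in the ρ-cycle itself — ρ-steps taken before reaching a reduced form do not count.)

D = 4108, ⌊√D⌋ = 64
descent: ρ → (-38,-2,27)
descent: ρ → (27,56,-9)  [lands on river]
river: ρ → (-9,52,39)
river: ρ → (39,26,-22)
river: ρ → (-22,62,3)
river: ρ → (3,64,-1)
river: ρ → (-1,64,3)
river: ρ → (3,62,-22)
river: ρ → (-22,26,39)
river: ρ → (39,52,-9)
river: ρ → (-9,56,27)
river: ρ → (27,52,-13)
river: ρ → (-13,52,27)
ρ-cycle length = 12 (tail of 2 descent steps not counted)

12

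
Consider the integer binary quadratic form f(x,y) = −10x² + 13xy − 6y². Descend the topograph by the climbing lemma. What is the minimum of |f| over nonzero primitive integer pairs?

translate: b→7 (≡-13 mod 20), so (10,-13,6)→(10,7,3)
flip: (10,7,3)→(3,-7,10)
translate: b→-1 (≡-7 mod 6), so (3,-7,10)→(3,-1,6)
reduced (well bottom): (3,-1,6) with a≤c, −a<b≤a
well minimum |f| = |-3| = 3 (negative-definite)

3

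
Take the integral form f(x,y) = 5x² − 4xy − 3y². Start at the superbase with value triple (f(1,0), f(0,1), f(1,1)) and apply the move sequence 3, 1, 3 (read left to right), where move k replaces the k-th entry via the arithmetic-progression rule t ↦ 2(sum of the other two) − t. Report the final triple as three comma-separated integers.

start (5,-3,-2) = (f(1,0),f(0,1),f(1,1))
replace slot 3: 2·(5+(-3)) − (-2) = 6 → (5,-3,6)
replace slot 1: 2·((-3)+6) − 5 = 1 → (1,-3,6)
replace slot 3: 2·(1+(-3)) − 6 = -10 → (1,-3,-10)

1,-3,-10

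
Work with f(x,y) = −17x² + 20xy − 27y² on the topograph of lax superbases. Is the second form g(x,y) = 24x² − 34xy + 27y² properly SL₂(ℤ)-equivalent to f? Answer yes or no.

D₁ = -1436, D₂ = -1436
f is negative-definite; reduce −f:
−f: translate: b→14 (≡-20 mod 34), so (17,-20,27)→(17,14,24)
−f: reduced (well bottom): (17,14,24) with a≤c, −a<b≤a
flip sign back: reduced form of f is (-17,-14,-24)
g: translate: b→14 (≡-34 mod 48), so (24,-34,27)→(24,14,17)
g: flip: (24,14,17)→(17,-14,24)
g: reduced (well bottom): (17,-14,24) with a≤c, −a<b≤a
reduced forms (-17, -14, -24) vs (17, -14, 24) ⇒ inequivalent

no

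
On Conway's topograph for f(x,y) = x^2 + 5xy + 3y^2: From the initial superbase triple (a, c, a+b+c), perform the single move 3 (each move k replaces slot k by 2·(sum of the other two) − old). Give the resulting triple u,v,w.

start (1,3,9) = (f(1,0),f(0,1),f(1,1))
replace slot 3: 2·(1+3) − 9 = -1 → (1,3,-1)

1,3,-1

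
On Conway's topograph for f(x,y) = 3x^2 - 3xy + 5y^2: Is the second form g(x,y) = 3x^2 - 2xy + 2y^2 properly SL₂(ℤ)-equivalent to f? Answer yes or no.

D₁ = -51, D₂ = -20
discriminants differ ⇒ not SL₂(ℤ)-equivalent

no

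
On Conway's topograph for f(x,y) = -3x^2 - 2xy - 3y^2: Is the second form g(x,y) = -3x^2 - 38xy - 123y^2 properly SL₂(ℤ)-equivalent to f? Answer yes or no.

D₁ = -32, D₂ = -32
f is negative-definite; reduce −f:
−f: reduced (well bottom): (3,2,3) with a≤c, −a<b≤a
flip sign back: reduced form of f is (-3,-2,-3)
g is negative-definite; reduce −g:
−g: translate: b→2 (≡38 mod 6), so (3,38,123)→(3,2,3)
−g: reduced (well bottom): (3,2,3) with a≤c, −a<b≤a
flip sign back: reduced form of g is (-3,-2,-3)
reduced forms (-3, -2, -3) vs (-3, -2, -3) ⇒ equivalent

yes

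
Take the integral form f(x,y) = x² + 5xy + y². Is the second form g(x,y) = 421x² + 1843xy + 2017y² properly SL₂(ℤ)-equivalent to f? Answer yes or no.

D₁ = 21, D₂ = 21
river cycle of f (length 2): (1, 3, -3), (-3, 3, 1)
river cycle of g (length 2): (1, 3, -3), (-3, 3, 1)
cycles coincide ⇒ equivalent

yes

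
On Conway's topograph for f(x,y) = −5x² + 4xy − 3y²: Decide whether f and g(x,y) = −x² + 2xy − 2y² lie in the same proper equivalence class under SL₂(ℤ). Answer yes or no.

D₁ = -44, D₂ = -4
discriminants differ ⇒ not SL₂(ℤ)-equivalent

no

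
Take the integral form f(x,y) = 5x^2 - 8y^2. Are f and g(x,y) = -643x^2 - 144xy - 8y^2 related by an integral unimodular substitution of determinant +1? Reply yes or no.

D₁ = 160, D₂ = 160
river cycle of f (length 4): (5, 10, -3), (-3, 8, 8), (8, 8, -3), (-3, 10, 5)
river cycle of g (length 4): (5, 10, -3), (-3, 8, 8), (8, 8, -3), (-3, 10, 5)
cycles coincide ⇒ equivalent

yes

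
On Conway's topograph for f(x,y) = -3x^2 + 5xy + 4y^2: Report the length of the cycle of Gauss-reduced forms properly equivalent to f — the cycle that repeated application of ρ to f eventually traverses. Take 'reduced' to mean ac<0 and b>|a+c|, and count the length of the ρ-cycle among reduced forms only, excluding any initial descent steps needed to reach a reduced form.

D = 73, ⌊√D⌋ = 8
river: ρ → (4,3,-4)
river: ρ → (-4,5,3)
river: ρ → (3,7,-2)
river: ρ → (-2,5,6)
river: ρ → (6,7,-1)
river: ρ → (-1,7,6)
river: ρ → (6,5,-2)
river: ρ → (-2,7,3)
river: ρ → (3,5,-4)
river: ρ → (-4,3,4)
river: ρ → (4,5,-3)
river: ρ → (-3,7,2)
river: ρ → (2,5,-6)
river: ρ → (-6,7,1)
river: ρ → (1,7,-6)
river: ρ → (-6,5,2)
river: ρ → (2,7,-3)
river: ρ → (-3,5,4)
ρ-cycle length = 18 (tail of 0 descent steps not counted)

18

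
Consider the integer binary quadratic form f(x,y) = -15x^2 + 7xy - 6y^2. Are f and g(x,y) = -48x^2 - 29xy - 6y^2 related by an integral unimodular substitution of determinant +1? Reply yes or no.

D₁ = -311, D₂ = -311
f is negative-definite; reduce −f:
−f: flip: (15,-7,6)→(6,7,15)
−f: translate: b→-5 (≡7 mod 12), so (6,7,15)→(6,-5,14)
−f: reduced (well bottom): (6,-5,14) with a≤c, −a<b≤a
flip sign back: reduced form of f is (-6,5,-14)
g is negative-definite; reduce −g:
−g: flip: (48,29,6)→(6,-29,48)
−g: translate: b→-5 (≡-29 mod 12), so (6,-29,48)→(6,-5,14)
−g: reduced (well bottom): (6,-5,14) with a≤c, −a<b≤a
flip sign back: reduced form of g is (-6,5,-14)
reduced forms (-6, 5, -14) vs (-6, 5, -14) ⇒ equivalent

yes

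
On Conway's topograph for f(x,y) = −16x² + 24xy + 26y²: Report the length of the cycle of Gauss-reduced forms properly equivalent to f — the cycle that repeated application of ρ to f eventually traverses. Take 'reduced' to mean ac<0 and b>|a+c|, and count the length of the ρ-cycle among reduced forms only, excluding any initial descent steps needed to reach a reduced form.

D = 2240, ⌊√D⌋ = 47
river: ρ → (26,28,-14)
river: ρ → (-14,28,26)
river: ρ → (26,24,-16)
river: ρ → (-16,40,10)
river: ρ → (10,40,-16)
river: ρ → (-16,24,26)
ρ-cycle length = 6 (tail of 0 descent steps not counted)

6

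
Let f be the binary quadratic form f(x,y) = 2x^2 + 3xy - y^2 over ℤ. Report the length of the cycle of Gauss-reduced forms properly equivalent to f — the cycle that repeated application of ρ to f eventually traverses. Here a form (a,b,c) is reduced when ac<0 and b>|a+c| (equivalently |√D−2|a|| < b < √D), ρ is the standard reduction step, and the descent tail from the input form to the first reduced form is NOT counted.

D = 17, ⌊√D⌋ = 4
river: ρ → (-1,3,2)
river: ρ → (2,1,-2)
river: ρ → (-2,3,1)
river: ρ → (1,3,-2)
river: ρ → (-2,1,2)
river: ρ → (2,3,-1)
ρ-cycle length = 6 (tail of 0 descent steps not counted)

6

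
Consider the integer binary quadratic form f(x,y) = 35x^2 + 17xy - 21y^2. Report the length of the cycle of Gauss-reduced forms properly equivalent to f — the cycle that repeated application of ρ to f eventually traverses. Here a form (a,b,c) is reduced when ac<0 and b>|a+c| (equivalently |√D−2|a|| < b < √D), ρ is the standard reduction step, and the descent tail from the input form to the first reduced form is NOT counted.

D = 3229, ⌊√D⌋ = 56
river: ρ → (-21,25,31)
river: ρ → (31,37,-15)
river: ρ → (-15,53,7)
river: ρ → (7,45,-43)
river: ρ → (-43,41,9)
river: ρ → (9,49,-23)
river: ρ → (-23,43,15)
river: ρ → (15,47,-17)
river: ρ → (-17,55,3)
river: ρ → (3,53,-35)
river: ρ → (-35,17,21)
river: ρ → (21,25,-31)
river: ρ → (-31,37,15)
river: ρ → (15,53,-7)
river: ρ → (-7,45,43)
river: ρ → (43,41,-9)
river: ρ → (-9,49,23)
river: ρ → (23,43,-15)
river: ρ → (-15,47,17)
river: ρ → (17,55,-3)
river: ρ → (-3,53,35)
river: ρ → (35,17,-21)
ρ-cycle length = 22 (tail of 0 descent steps not counted)

22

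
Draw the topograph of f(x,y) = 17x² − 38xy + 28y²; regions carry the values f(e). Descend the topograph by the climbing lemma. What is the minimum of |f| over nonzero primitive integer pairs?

translate: b→-4 (≡-38 mod 34), so (17,-38,28)→(17,-4,7)
flip: (17,-4,7)→(7,4,17)
reduced (well bottom): (7,4,17) with a≤c, −a<b≤a
well minimum = a = 7

7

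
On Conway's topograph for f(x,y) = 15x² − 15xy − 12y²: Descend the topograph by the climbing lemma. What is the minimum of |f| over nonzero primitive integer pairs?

descent: ρ → (-12,15,15)  [lands on river]
river: ρ → (15,15,-12)
river: ρ → (-12,9,18)
river: ρ → (18,27,-3)
river: ρ → (-3,27,18)
river: ρ → (18,9,-12)
closes: descent 1, river 6
min |a| on river = 3

3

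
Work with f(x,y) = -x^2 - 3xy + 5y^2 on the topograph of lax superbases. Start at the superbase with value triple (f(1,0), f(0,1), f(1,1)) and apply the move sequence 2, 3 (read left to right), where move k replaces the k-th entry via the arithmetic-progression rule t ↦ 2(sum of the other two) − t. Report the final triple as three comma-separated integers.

start (-1,5,1) = (f(1,0),f(0,1),f(1,1))
replace slot 2: 2·((-1)+1) − 5 = -5 → (-1,-5,1)
replace slot 3: 2·((-1)+(-5)) − 1 = -13 → (-1,-5,-13)

-1,-5,-13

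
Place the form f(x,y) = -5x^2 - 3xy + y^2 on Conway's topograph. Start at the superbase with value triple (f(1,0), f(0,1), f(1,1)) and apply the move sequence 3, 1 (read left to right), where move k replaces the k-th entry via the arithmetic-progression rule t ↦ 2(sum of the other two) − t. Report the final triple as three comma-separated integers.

start (-5,1,-7) = (f(1,0),f(0,1),f(1,1))
replace slot 3: 2·((-5)+1) − (-7) = -1 → (-5,1,-1)
replace slot 1: 2·(1+(-1)) − (-5) = 5 → (5,1,-1)

5,1,-1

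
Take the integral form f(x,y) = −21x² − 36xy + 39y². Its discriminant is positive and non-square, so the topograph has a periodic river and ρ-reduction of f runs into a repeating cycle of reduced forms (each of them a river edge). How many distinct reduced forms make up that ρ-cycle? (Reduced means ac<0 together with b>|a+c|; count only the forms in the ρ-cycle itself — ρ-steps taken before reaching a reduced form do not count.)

D = 4572, ⌊√D⌋ = 67
descent: ρ → (39,36,-21)  [lands on river]
river: ρ → (-21,48,27)
river: ρ → (27,60,-9)
river: ρ → (-9,66,6)
river: ρ → (6,66,-9)
river: ρ → (-9,60,27)
river: ρ → (27,48,-21)
river: ρ → (-21,36,39)
river: ρ → (39,42,-18)
river: ρ → (-18,66,3)
river: ρ → (3,66,-18)
river: ρ → (-18,42,39)
ρ-cycle length = 12 (tail of 1 descent step not counted)

12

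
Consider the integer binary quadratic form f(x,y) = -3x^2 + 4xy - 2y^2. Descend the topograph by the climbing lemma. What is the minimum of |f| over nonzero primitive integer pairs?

translate: b→2 (≡-4 mod 6), so (3,-4,2)→(3,2,1)
flip: (3,2,1)→(1,-2,3)
translate: b→0 (≡-2 mod 2), so (1,-2,3)→(1,0,2)
reduced (well bottom): (1,0,2) with a≤c, −a<b≤a
well minimum |f| = |-1| = 1 (negative-definite)

1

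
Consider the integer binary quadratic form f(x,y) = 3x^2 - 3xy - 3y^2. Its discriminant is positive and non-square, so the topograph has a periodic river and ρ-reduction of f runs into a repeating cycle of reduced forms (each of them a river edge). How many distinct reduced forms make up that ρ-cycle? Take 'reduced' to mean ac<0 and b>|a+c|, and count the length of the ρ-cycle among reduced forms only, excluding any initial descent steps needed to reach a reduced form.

D = 45, ⌊√D⌋ = 6
descent: ρ → (-3,3,3)  [lands on river]
river: ρ → (3,3,-3)
ρ-cycle length = 2 (tail of 1 descent step not counted)

2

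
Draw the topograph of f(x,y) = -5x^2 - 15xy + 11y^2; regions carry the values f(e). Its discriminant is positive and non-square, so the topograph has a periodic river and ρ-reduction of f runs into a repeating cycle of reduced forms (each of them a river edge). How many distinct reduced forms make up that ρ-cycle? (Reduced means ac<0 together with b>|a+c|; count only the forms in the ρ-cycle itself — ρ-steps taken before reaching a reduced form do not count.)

D = 445, ⌊√D⌋ = 21
descent: ρ → (11,15,-5)  [lands on river]
river: ρ → (-5,15,11)
river: ρ → (11,7,-9)
river: ρ → (-9,11,9)
river: ρ → (9,7,-11)
river: ρ → (-11,15,5)
river: ρ → (5,15,-11)
river: ρ → (-11,7,9)
river: ρ → (9,11,-9)
river: ρ → (-9,7,11)
ρ-cycle length = 10 (tail of 1 descent step not counted)

10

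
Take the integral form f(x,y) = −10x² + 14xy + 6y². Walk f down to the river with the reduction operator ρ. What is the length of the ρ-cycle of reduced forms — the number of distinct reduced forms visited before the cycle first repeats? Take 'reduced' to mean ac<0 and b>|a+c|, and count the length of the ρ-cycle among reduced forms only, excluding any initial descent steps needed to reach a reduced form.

D = 436, ⌊√D⌋ = 20
river: ρ → (6,10,-14)
river: ρ → (-14,18,2)
river: ρ → (2,18,-14)
river: ρ → (-14,10,6)
river: ρ → (6,14,-10)
river: ρ → (-10,6,10)
river: ρ → (10,14,-6)
river: ρ → (-6,10,14)
river: ρ → (14,18,-2)
river: ρ → (-2,18,14)
river: ρ → (14,10,-6)
river: ρ → (-6,14,10)
river: ρ → (10,6,-10)
river: ρ → (-10,14,6)
ρ-cycle length = 14 (tail of 0 descent steps not counted)

14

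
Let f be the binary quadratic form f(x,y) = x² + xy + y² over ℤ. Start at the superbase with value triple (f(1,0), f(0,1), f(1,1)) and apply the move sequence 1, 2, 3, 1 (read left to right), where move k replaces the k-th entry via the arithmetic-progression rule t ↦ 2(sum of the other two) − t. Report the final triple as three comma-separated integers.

start (1,1,3) = (f(1,0),f(0,1),f(1,1))
replace slot 1: 2·(1+3) − 1 = 7 → (7,1,3)
replace slot 2: 2·(7+3) − 1 = 19 → (7,19,3)
replace slot 3: 2·(7+19) − 3 = 49 → (7,19,49)
replace slot 1: 2·(19+49) − 7 = 129 → (129,19,49)

129,19,49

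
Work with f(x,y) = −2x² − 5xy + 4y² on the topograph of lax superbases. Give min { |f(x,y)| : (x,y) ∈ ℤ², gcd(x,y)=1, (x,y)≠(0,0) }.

descent: ρ → (4,5,-2)  [lands on river]
river: ρ → (-2,7,1)
river: ρ → (1,7,-2)
river: ρ → (-2,5,4)
river: ρ → (4,3,-3)
river: ρ → (-3,3,4)
closes: descent 1, river 6
min |a| on river = 1

1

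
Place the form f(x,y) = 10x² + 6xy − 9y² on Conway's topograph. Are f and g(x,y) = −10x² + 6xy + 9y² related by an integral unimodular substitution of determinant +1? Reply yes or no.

D₁ = 396, D₂ = 396
river cycle of f (length 4): (-9, 12, 7), (7, 16, -5), (-5, 14, 10), (10, 6, -9)
river cycle of g (length 4): (9, 12, -7), (-7, 16, 5), (5, 14, -10), (-10, 6, 9)
cycles differ ⇒ inequivalent

no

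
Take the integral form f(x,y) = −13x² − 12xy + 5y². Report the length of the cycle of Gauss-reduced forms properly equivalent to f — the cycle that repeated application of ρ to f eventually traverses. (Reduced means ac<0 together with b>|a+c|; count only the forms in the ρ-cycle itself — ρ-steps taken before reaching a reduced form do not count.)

D = 404, ⌊√D⌋ = 20
descent: ρ → (5,12,-13)  [lands on river]
river: ρ → (-13,14,4)
river: ρ → (4,18,-5)
river: ρ → (-5,12,13)
river: ρ → (13,14,-4)
river: ρ → (-4,18,5)
ρ-cycle length = 6 (tail of 1 descent step not counted)

6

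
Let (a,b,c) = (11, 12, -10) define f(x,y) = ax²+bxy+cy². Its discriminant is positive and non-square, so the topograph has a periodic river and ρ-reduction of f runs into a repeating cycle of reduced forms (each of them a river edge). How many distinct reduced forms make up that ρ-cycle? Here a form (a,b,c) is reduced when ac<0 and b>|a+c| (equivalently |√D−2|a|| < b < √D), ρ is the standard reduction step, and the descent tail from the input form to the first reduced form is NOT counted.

D = 584, ⌊√D⌋ = 24
river: ρ → (-10,8,13)
river: ρ → (13,18,-5)
river: ρ → (-5,22,5)
river: ρ → (5,18,-13)
river: ρ → (-13,8,10)
river: ρ → (10,12,-11)
river: ρ → (-11,10,11)
river: ρ → (11,12,-10)
ρ-cycle length = 8 (tail of 0 descent steps not counted)

8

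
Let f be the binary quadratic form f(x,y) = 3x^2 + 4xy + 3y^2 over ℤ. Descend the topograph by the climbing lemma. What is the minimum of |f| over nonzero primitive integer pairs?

translate: b→-2 (≡4 mod 6), so (3,4,3)→(3,-2,2)
flip: (3,-2,2)→(2,2,3)
reduced (well bottom): (2,2,3) with a≤c, −a<b≤a
well minimum = a = 2

2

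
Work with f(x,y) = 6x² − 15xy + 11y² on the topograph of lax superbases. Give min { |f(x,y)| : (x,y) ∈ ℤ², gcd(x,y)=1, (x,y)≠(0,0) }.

translate: b→-3 (≡-15 mod 12), so (6,-15,11)→(6,-3,2)
flip: (6,-3,2)→(2,3,6)
translate: b→-1 (≡3 mod 4), so (2,3,6)→(2,-1,5)
reduced (well bottom): (2,-1,5) with a≤c, −a<b≤a
well minimum = a = 2

2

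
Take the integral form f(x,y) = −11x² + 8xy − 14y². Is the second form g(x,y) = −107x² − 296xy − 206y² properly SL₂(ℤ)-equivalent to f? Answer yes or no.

D₁ = -552, D₂ = -552
f is negative-definite; reduce −f:
−f: reduced (well bottom): (11,-8,14) with a≤c, −a<b≤a
flip sign back: reduced form of f is (-11,8,-14)
g is negative-definite; reduce −g:
−g: translate: b→82 (≡296 mod 214), so (107,296,206)→(107,82,17)
−g: flip: (107,82,17)→(17,-82,107)
−g: translate: b→-14 (≡-82 mod 34), so (17,-82,107)→(17,-14,11)
−g: flip: (17,-14,11)→(11,14,17)
−g: translate: b→-8 (≡14 mod 22), so (11,14,17)→(11,-8,14)
−g: reduced (well bottom): (11,-8,14) with a≤c, −a<b≤a
flip sign back: reduced form of g is (-11,8,-14)
reduced forms (-11, 8, -14) vs (-11, 8, -14) ⇒ equivalent

yes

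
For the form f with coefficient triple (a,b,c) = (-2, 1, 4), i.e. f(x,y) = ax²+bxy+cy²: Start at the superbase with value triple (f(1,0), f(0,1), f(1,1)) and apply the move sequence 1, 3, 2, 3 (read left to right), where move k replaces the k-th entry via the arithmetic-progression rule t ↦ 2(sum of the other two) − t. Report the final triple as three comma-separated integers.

start (-2,4,3) = (f(1,0),f(0,1),f(1,1))
replace slot 1: 2·(4+3) − (-2) = 16 → (16,4,3)
replace slot 3: 2·(16+4) − 3 = 37 → (16,4,37)
replace slot 2: 2·(16+37) − 4 = 102 → (16,102,37)
replace slot 3: 2·(16+102) − 37 = 199 → (16,102,199)

16,102,199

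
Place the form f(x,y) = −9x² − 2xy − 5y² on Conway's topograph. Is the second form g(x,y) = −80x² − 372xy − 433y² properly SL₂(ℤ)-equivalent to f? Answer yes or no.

D₁ = -176, D₂ = -176
f is negative-definite; reduce −f:
−f: flip: (9,2,5)→(5,-2,9)
−f: reduced (well bottom): (5,-2,9) with a≤c, −a<b≤a
flip sign back: reduced form of f is (-5,2,-9)
g is negative-definite; reduce −g:
−g: translate: b→52 (≡372 mod 160), so (80,372,433)→(80,52,9)
−g: flip: (80,52,9)→(9,-52,80)
−g: translate: b→2 (≡-52 mod 18), so (9,-52,80)→(9,2,5)
−g: flip: (9,2,5)→(5,-2,9)
−g: reduced (well bottom): (5,-2,9) with a≤c, −a<b≤a
flip sign back: reduced form of g is (-5,2,-9)
reduced forms (-5, 2, -9) vs (-5, 2, -9) ⇒ equivalent

yes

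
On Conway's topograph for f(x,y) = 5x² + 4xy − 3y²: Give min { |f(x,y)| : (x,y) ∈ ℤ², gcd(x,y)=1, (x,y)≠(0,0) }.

river: ρ → (-3,8,1)
river: ρ → (1,8,-3)
river: ρ → (-3,4,5)
river: ρ → (5,6,-2)
river: ρ → (-2,6,5)
river: ρ → (5,4,-3)
closes: descent 0, river 6
min |a| on river = 1

1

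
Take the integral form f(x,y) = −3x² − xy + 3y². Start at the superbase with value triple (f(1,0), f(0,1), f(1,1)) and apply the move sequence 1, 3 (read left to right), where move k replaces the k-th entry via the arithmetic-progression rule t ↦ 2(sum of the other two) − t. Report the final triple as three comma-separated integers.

start (-3,3,-1) = (f(1,0),f(0,1),f(1,1))
replace slot 1: 2·(3+(-1)) − (-3) = 7 → (7,3,-1)
replace slot 3: 2·(7+3) − (-1) = 21 → (7,3,21)

7,3,21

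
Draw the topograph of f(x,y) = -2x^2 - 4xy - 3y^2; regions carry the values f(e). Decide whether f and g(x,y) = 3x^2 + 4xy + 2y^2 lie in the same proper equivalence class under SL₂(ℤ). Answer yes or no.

D₁ = -8, D₂ = -8
f is negative-definite; reduce −f:
−f: translate: b→0 (≡4 mod 4), so (2,4,3)→(2,0,1)
−f: flip: (2,0,1)→(1,0,2)
−f: reduced (well bottom): (1,0,2) with a≤c, −a<b≤a
flip sign back: reduced form of f is (-1,0,-2)
g: translate: b→-2 (≡4 mod 6), so (3,4,2)→(3,-2,1)
g: flip: (3,-2,1)→(1,2,3)
g: translate: b→0 (≡2 mod 2), so (1,2,3)→(1,0,2)
g: reduced (well bottom): (1,0,2) with a≤c, −a<b≤a
reduced forms (-1, 0, -2) vs (1, 0, 2) ⇒ inequivalent

no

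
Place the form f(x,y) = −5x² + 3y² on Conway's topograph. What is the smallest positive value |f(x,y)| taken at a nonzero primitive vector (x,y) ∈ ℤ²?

descent: ρ → (3,6,-2)  [lands on river]
river: ρ → (-2,6,3)
closes: descent 1, river 2
min |a| on river = 2

2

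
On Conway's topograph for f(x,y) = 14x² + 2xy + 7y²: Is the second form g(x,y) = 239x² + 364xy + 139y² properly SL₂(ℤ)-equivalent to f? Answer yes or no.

D₁ = -388, D₂ = -388
f: flip: (14,2,7)→(7,-2,14)
f: reduced (well bottom): (7,-2,14) with a≤c, −a<b≤a
g: translate: b→-114 (≡364 mod 478), so (239,364,139)→(239,-114,14)
g: flip: (239,-114,14)→(14,114,239)
g: translate: b→2 (≡114 mod 28), so (14,114,239)→(14,2,7)
g: flip: (14,2,7)→(7,-2,14)
g: reduced (well bottom): (7,-2,14) with a≤c, −a<b≤a
reduced forms (7, -2, 14) vs (7, -2, 14) ⇒ equivalent

yes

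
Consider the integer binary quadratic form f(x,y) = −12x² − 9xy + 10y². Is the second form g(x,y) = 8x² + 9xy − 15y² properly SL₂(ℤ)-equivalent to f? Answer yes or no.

D₁ = 561, D₂ = 561
river cycle of f (length 16): (10, 9, -12), (-12, 15, 7), (7, 13, -14), (-14, 15, 6), (6, 21, -5), (-5, 19, 10), (10, 21, -3), (-3, 21, 10), (10, 19, -5), (-5, 21, 6), … (6 more)
river cycle of g (length 10): (-15, 21, 2), (2, 23, -4), (-4, 17, 17), (17, 17, -4), (-4, 23, 2), (2, 21, -15), (-15, 9, 8), (8, 23, -1), (-1, 23, 8), (8, 9, -15)
cycles differ ⇒ inequivalent

no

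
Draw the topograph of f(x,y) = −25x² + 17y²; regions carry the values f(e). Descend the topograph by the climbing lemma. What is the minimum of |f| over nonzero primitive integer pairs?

descent: ρ → (17,34,-8)  [lands on river]
river: ρ → (-8,30,25)
river: ρ → (25,20,-13)
river: ρ → (-13,32,13)
river: ρ → (13,20,-25)
river: ρ → (-25,30,8)
river: ρ → (8,34,-17)
river: ρ → (-17,34,8)
river: ρ → (8,30,-25)
river: ρ → (-25,20,13)
river: ρ → (13,32,-13)
river: ρ → (-13,20,25)
river: ρ → (25,30,-8)
river: ρ → (-8,34,17)
closes: descent 1, river 14
min |a| on river = 8

8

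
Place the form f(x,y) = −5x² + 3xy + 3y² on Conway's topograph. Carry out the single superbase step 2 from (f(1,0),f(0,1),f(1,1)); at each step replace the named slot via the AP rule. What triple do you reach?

start (-5,3,1) = (f(1,0),f(0,1),f(1,1))
replace slot 2: 2·((-5)+1) − 3 = -11 → (-5,-11,1)

-5,-11,1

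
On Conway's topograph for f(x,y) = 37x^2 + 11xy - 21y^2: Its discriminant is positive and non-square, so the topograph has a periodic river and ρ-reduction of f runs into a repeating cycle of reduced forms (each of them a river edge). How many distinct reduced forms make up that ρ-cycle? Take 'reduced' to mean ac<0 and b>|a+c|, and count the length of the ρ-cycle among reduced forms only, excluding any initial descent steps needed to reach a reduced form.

D = 3229, ⌊√D⌋ = 56
descent: ρ → (-21,31,27)  [lands on river]
river: ρ → (27,23,-25)
river: ρ → (-25,27,25)
river: ρ → (25,23,-27)
river: ρ → (-27,31,21)
river: ρ → (21,53,-5)
river: ρ → (-5,47,51)
river: ρ → (51,55,-1)
river: ρ → (-1,55,51)
river: ρ → (51,47,-5)
river: ρ → (-5,53,21)
river: ρ → (21,31,-27)
river: ρ → (-27,23,25)
river: ρ → (25,27,-25)
river: ρ → (-25,23,27)
river: ρ → (27,31,-21)
river: ρ → (-21,53,5)
river: ρ → (5,47,-51)
river: ρ → (-51,55,1)
river: ρ → (1,55,-51)
river: ρ → (-51,47,5)
river: ρ → (5,53,-21)
ρ-cycle length = 22 (tail of 1 descent step not counted)

22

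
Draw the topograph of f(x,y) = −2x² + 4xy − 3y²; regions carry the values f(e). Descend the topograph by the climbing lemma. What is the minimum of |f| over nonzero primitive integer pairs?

translate: b→0 (≡-4 mod 4), so (2,-4,3)→(2,0,1)
flip: (2,0,1)→(1,0,2)
reduced (well bottom): (1,0,2) with a≤c, −a<b≤a
well minimum |f| = |-1| = 1 (negative-definite)

1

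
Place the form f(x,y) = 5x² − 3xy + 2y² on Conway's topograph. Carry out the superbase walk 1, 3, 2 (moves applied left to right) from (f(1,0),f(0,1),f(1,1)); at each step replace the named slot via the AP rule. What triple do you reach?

start (5,2,4) = (f(1,0),f(0,1),f(1,1))
replace slot 1: 2·(2+4) − 5 = 7 → (7,2,4)
replace slot 3: 2·(7+2) − 4 = 14 → (7,2,14)
replace slot 2: 2·(7+14) − 2 = 40 → (7,40,14)

7,40,14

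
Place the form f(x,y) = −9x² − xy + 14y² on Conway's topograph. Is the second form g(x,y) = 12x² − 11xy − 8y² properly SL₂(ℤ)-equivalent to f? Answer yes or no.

D₁ = 505, D₂ = 505
river cycle of f (length 6): (-9, 17, 6), (6, 19, -6), (-6, 17, 9), (9, 19, -4), (-4, 21, 4), (4, 19, -9)
river cycle of g (length 8): (-8, 11, 12), (12, 13, -7), (-7, 15, 10), (10, 5, -12), (-12, 19, 3), (3, 17, -18), (-18, 19, 2), (2, 21, -8)
cycles differ ⇒ inequivalent

no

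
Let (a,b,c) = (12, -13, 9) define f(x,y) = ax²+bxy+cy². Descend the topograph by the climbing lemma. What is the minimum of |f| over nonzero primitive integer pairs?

translate: b→11 (≡-13 mod 24), so (12,-13,9)→(12,11,8)
flip: (12,11,8)→(8,-11,12)
translate: b→5 (≡-11 mod 16), so (8,-11,12)→(8,5,9)
reduced (well bottom): (8,5,9) with a≤c, −a<b≤a
well minimum = a = 8

8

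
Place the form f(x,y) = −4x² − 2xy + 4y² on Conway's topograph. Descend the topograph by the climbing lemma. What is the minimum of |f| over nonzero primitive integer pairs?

descent: ρ → (4,2,-4)  [lands on river]
river: ρ → (-4,6,2)
river: ρ → (2,6,-4)
river: ρ → (-4,2,4)
river: ρ → (4,6,-2)
river: ρ → (-2,6,4)
closes: descent 1, river 6
min |a| on river = 2

2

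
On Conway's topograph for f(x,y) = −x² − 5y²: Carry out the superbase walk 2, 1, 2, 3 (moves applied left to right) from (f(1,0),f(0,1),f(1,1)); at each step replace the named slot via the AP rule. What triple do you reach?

start (-1,-5,-6) = (f(1,0),f(0,1),f(1,1))
replace slot 2: 2·((-1)+(-6)) − (-5) = -9 → (-1,-9,-6)
replace slot 1: 2·((-9)+(-6)) − (-1) = -29 → (-29,-9,-6)
replace slot 2: 2·((-29)+(-6)) − (-9) = -61 → (-29,-61,-6)
replace slot 3: 2·((-29)+(-61)) − (-6) = -174 → (-29,-61,-174)

-29,-61,-174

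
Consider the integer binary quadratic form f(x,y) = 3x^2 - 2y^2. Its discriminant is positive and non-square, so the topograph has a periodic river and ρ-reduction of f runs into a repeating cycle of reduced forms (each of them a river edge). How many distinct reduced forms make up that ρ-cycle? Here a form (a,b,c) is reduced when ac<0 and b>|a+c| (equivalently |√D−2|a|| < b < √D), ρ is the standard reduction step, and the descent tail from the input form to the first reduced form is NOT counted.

D = 24, ⌊√D⌋ = 4
descent: ρ → (-2,4,1)  [lands on river]
river: ρ → (1,4,-2)
ρ-cycle length = 2 (tail of 1 descent step not counted)

2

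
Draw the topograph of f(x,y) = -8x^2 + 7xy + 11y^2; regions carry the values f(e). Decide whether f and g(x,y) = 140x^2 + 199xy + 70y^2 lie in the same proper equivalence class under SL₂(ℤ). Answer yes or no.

D₁ = 401, D₂ = 401
river cycle of f (length 10): (11, 15, -4), (-4, 17, 7), (7, 11, -10), (-10, 9, 8), (8, 7, -11), (-11, 15, 4), (4, 17, -7), (-7, 11, 10), (10, 9, -8), (-8, 7, 11)
river cycle of g (length 10): (11, 15, -4), (-4, 17, 7), (7, 11, -10), (-10, 9, 8), (8, 7, -11), (-11, 15, 4), (4, 17, -7), (-7, 11, 10), (10, 9, -8), (-8, 7, 11)
cycles coincide ⇒ equivalent

yes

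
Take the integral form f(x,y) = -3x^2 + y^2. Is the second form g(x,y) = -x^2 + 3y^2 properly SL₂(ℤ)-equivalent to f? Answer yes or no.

D₁ = 12, D₂ = 12
river cycle of f (length 2): (1, 2, -2), (-2, 2, 1)
river cycle of g (length 2): (-1, 2, 2), (2, 2, -1)
cycles differ ⇒ inequivalent

no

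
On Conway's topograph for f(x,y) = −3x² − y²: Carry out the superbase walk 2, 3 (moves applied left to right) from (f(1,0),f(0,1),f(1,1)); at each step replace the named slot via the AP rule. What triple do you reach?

start (-3,-1,-4) = (f(1,0),f(0,1),f(1,1))
replace slot 2: 2·((-3)+(-4)) − (-1) = -13 → (-3,-13,-4)
replace slot 3: 2·((-3)+(-13)) − (-4) = -28 → (-3,-13,-28)

-3,-13,-28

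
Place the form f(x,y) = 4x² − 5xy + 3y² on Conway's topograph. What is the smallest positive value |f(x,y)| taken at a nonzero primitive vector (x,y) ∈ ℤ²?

translate: b→3 (≡-5 mod 8), so (4,-5,3)→(4,3,2)
flip: (4,3,2)→(2,-3,4)
translate: b→1 (≡-3 mod 4), so (2,-3,4)→(2,1,3)
reduced (well bottom): (2,1,3) with a≤c, −a<b≤a
well minimum = a = 2

2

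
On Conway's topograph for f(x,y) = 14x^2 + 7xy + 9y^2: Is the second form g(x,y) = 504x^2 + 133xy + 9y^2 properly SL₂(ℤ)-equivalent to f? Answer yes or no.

D₁ = -455, D₂ = -455
f: flip: (14,7,9)→(9,-7,14)
f: reduced (well bottom): (9,-7,14) with a≤c, −a<b≤a
g: flip: (504,133,9)→(9,-133,504)
g: translate: b→-7 (≡-133 mod 18), so (9,-133,504)→(9,-7,14)
g: reduced (well bottom): (9,-7,14) with a≤c, −a<b≤a
reduced forms (9, -7, 14) vs (9, -7, 14) ⇒ equivalent

yes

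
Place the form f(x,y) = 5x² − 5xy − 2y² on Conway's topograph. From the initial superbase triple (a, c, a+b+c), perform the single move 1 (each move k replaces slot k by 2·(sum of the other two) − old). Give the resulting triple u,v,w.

start (5,-2,-2) = (f(1,0),f(0,1),f(1,1))
replace slot 1: 2·((-2)+(-2)) − 5 = -13 → (-13,-2,-2)

-13,-2,-2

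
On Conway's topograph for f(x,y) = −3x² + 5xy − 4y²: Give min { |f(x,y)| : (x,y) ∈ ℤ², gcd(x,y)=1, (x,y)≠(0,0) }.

translate: b→1 (≡-5 mod 6), so (3,-5,4)→(3,1,2)
flip: (3,1,2)→(2,-1,3)
reduced (well bottom): (2,-1,3) with a≤c, −a<b≤a
well minimum |f| = |-2| = 2 (negative-definite)

2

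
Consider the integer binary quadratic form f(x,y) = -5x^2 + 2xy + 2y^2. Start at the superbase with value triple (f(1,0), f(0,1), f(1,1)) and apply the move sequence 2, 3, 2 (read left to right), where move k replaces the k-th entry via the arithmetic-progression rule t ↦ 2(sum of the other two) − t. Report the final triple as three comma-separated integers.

start (-5,2,-1) = (f(1,0),f(0,1),f(1,1))
replace slot 2: 2·((-5)+(-1)) − 2 = -14 → (-5,-14,-1)
replace slot 3: 2·((-5)+(-14)) − (-1) = -37 → (-5,-14,-37)
replace slot 2: 2·((-5)+(-37)) − (-14) = -70 → (-5,-70,-37)

-5,-70,-37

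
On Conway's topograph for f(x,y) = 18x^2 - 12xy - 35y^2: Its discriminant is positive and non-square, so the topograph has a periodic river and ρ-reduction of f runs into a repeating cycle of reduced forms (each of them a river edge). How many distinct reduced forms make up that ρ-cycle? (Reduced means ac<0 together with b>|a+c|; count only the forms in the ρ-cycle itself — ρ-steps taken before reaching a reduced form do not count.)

D = 2664, ⌊√D⌋ = 51
descent: ρ → (-35,12,18)
descent: ρ → (18,24,-29)  [lands on river]
river: ρ → (-29,34,13)
river: ρ → (13,44,-14)
river: ρ → (-14,40,19)
river: ρ → (19,36,-18)
river: ρ → (-18,36,19)
river: ρ → (19,40,-14)
river: ρ → (-14,44,13)
river: ρ → (13,34,-29)
river: ρ → (-29,24,18)
river: ρ → (18,48,-5)
river: ρ → (-5,42,45)
river: ρ → (45,48,-2)
river: ρ → (-2,48,45)
river: ρ → (45,42,-5)
river: ρ → (-5,48,18)
ρ-cycle length = 16 (tail of 2 descent steps not counted)

16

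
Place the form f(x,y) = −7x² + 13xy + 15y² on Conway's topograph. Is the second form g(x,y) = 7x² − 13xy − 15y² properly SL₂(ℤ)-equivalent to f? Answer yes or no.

D₁ = 589, D₂ = 589
river cycle of f (length 16): (15, 17, -5), (-5, 23, 3), (3, 19, -19), (-19, 19, 3), (3, 23, -5), (-5, 17, 15), (15, 13, -7), (-7, 15, 13), (13, 11, -9), (-9, 7, 15), … (6 more)
river cycle of g (length 16): (-15, 13, 7), (7, 15, -13), (-13, 11, 9), (9, 7, -15), (-15, 23, 1), (1, 23, -15), (-15, 7, 9), (9, 11, -13), (-13, 15, 7), (7, 13, -15), … (6 more)
cycles differ ⇒ inequivalent

no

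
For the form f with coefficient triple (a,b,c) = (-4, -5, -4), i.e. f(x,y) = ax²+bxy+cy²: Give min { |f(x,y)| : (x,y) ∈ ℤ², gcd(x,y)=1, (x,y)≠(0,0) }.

translate: b→-3 (≡5 mod 8), so (4,5,4)→(4,-3,3)
flip: (4,-3,3)→(3,3,4)
reduced (well bottom): (3,3,4) with a≤c, −a<b≤a
well minimum |f| = |-3| = 3 (negative-definite)

3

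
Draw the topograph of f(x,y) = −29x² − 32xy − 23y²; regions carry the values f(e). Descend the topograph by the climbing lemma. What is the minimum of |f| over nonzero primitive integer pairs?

translate: b→-26 (≡32 mod 58), so (29,32,23)→(29,-26,20)
flip: (29,-26,20)→(20,26,29)
translate: b→-14 (≡26 mod 40), so (20,26,29)→(20,-14,23)
reduced (well bottom): (20,-14,23) with a≤c, −a<b≤a
well minimum |f| = |-20| = 20 (negative-definite)

20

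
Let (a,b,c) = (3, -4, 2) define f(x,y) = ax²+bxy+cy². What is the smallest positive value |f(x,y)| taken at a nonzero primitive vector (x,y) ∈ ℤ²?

translate: b→2 (≡-4 mod 6), so (3,-4,2)→(3,2,1)
flip: (3,2,1)→(1,-2,3)
translate: b→0 (≡-2 mod 2), so (1,-2,3)→(1,0,2)
reduced (well bottom): (1,0,2) with a≤c, −a<b≤a
well minimum = a = 1

1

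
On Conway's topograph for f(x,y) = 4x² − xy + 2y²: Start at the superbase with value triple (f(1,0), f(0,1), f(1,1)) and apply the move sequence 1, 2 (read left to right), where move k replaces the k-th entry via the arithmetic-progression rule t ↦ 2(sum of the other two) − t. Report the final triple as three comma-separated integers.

start (4,2,5) = (f(1,0),f(0,1),f(1,1))
replace slot 1: 2·(2+5) − 4 = 10 → (10,2,5)
replace slot 2: 2·(10+5) − 2 = 28 → (10,28,5)

10,28,5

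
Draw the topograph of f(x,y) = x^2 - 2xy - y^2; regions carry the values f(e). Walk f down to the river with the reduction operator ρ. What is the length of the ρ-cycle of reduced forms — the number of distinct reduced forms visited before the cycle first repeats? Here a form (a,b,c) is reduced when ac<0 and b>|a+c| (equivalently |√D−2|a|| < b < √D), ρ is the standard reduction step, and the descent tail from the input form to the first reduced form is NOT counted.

D = 8, ⌊√D⌋ = 2
descent: ρ → (-1,2,1)  [lands on river]
river: ρ → (1,2,-1)
ρ-cycle length = 2 (tail of 1 descent step not counted)

2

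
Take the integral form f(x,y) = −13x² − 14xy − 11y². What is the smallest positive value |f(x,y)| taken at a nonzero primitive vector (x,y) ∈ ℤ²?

translate: b→-12 (≡14 mod 26), so (13,14,11)→(13,-12,10)
flip: (13,-12,10)→(10,12,13)
translate: b→-8 (≡12 mod 20), so (10,12,13)→(10,-8,11)
reduced (well bottom): (10,-8,11) with a≤c, −a<b≤a
well minimum |f| = |-10| = 10 (negative-definite)

10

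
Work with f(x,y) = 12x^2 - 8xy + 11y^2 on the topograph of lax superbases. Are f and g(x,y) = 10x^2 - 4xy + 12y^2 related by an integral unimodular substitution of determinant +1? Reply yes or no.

D₁ = -464, D₂ = -464
f: flip: (12,-8,11)→(11,8,12)
f: reduced (well bottom): (11,8,12) with a≤c, −a<b≤a
g: reduced (well bottom): (10,-4,12) with a≤c, −a<b≤a
reduced forms (11, 8, 12) vs (10, -4, 12) ⇒ inequivalent

no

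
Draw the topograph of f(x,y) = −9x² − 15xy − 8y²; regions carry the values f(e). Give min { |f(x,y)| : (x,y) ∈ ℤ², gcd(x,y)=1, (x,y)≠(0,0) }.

translate: b→-3 (≡15 mod 18), so (9,15,8)→(9,-3,2)
flip: (9,-3,2)→(2,3,9)
translate: b→-1 (≡3 mod 4), so (2,3,9)→(2,-1,8)
reduced (well bottom): (2,-1,8) with a≤c, −a<b≤a
well minimum |f| = |-2| = 2 (negative-definite)

2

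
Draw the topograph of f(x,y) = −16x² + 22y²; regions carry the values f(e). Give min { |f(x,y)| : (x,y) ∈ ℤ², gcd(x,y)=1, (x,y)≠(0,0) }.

descent: ρ → (22,0,-16)
descent: ρ → (-16,32,6)  [lands on river]
river: ρ → (6,28,-26)
river: ρ → (-26,24,8)
river: ρ → (8,24,-26)
river: ρ → (-26,28,6)
river: ρ → (6,32,-16)
closes: descent 2, river 6
min |a| on river = 6

6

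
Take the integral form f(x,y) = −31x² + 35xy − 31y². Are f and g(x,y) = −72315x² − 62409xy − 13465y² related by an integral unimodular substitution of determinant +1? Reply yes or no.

D₁ = -2619, D₂ = -2619
f is negative-definite; reduce −f:
−f: translate: b→27 (≡-35 mod 62), so (31,-35,31)→(31,27,27)
−f: flip: (31,27,27)→(27,-27,31)
−f: translate: b→27 (≡-27 mod 54), so (27,-27,31)→(27,27,31)
−f: reduced (well bottom): (27,27,31) with a≤c, −a<b≤a
flip sign back: reduced form of f is (-27,-27,-31)
g is negative-definite; reduce −g:
−g: flip: (72315,62409,13465)→(13465,-62409,72315)
−g: translate: b→-8549 (≡-62409 mod 26930), so (13465,-62409,72315)→(13465,-8549,1357)
−g: flip: (13465,-8549,1357)→(1357,8549,13465)
−g: translate: b→407 (≡8549 mod 2714), so (1357,8549,13465)→(1357,407,31)
−g: flip: (1357,407,31)→(31,-407,1357)
−g: translate: b→27 (≡-407 mod 62), so (31,-407,1357)→(31,27,27)
−g: flip: (31,27,27)→(27,-27,31)
−g: translate: b→27 (≡-27 mod 54), so (27,-27,31)→(27,27,31)
−g: reduced (well bottom): (27,27,31) with a≤c, −a<b≤a
flip sign back: reduced form of g is (-27,-27,-31)
reduced forms (-27, -27, -31) vs (-27, -27, -31) ⇒ equivalent

yes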